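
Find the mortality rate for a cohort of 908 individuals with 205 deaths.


Mortality rate = 205 / 908 = 0.225771 ≈ 0.2258

0.2258


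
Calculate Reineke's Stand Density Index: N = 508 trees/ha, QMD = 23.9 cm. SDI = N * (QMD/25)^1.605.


QMD/25 = 23.9/25 = 0.956
(0.956)^1.605 = exp(1.605 * ln(0.956)) = exp(1.605 * (-0.0449974)) = exp(-0.0722208) = 0.930325
SDI = 508 * 0.930325 = 472.605 ≈ 473

473


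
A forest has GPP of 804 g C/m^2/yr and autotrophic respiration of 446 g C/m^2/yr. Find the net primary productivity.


NPP = GPP - Ra = 804 - 446 = 358 g C/m^2/yr

358 g C/m^2/yr


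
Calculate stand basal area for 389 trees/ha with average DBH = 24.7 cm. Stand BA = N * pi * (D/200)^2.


(D/200)^2 = (24.7/200)^2 = 0.1235^2 = 0.01525225
Individual BA = 3.141593 * 0.01525225 = 0.0479164 m^2
Stand BA = 389 * 0.0479164 = 18.6395 ≈ 18.64 m^2/ha

18.64 m^2/ha


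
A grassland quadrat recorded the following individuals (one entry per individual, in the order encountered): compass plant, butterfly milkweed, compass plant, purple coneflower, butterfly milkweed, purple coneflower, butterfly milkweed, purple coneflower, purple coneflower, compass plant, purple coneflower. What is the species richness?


Total individuals logged = 11
Distinct species (count of individuals): compass plant (3), butterfly milkweed (3), purple coneflower (5)
Species richness = number of distinct species = 3

3


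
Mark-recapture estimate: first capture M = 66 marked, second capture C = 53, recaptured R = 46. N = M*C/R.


N = M * C / R = 66 * 53 / 46 = 3498 / 46 = 76.04 ≈ 76

76 individuals


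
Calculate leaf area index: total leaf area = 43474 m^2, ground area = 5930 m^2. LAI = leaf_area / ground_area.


LAI = 43474 / 5930 = 7.3312 ≈ 7.33

7.33


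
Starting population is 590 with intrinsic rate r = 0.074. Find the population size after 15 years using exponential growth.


r*t = 0.074 * 15 = 1.11
exp(1.11) = 3.03436
N = 590 * 3.03436 = 1790.27 ≈ 1790

1790


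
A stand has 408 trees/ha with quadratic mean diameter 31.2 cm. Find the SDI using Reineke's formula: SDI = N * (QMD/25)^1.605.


QMD/25 = 31.2/25 = 1.248
(1.248)^1.605 = exp(1.605 * ln(1.248)) = exp(1.605 * 0.221542) = exp(0.355575) = 1.42700
SDI = 408 * 1.42700 = 582.216 ≈ 582

582


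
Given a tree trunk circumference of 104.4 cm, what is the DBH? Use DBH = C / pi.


DBH = C / pi = 104.4 / 3.141593 = 33.2315 ≈ 33.23 cm

33.23 cm


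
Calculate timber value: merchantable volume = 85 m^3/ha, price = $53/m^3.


Value = 85 * 53 = $4505/ha

$4505/ha


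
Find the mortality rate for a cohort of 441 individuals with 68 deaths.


Mortality rate = 68 / 441 = 0.154195 ≈ 0.1542

0.1542


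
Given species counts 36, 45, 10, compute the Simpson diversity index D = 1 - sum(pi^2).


Total N = 36 + 45 + 10 = 91
Per-species terms:
  p = 36/91 = 0.395604; p^2 = 0.395604^2 = 0.156503
  p = 45/91 = 0.494505; p^2 = 0.494505^2 = 0.244535
  p = 10/91 = 0.109890; p^2 = 0.109890^2 = 0.012076
sum(p^2) = 0.156503 + 0.244535 + 0.012076 = 0.413114
D = 1 - 0.413114 = 0.586886 ≈ 0.5869

0.5869


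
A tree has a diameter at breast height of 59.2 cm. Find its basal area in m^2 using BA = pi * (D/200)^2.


D/200 = 59.2/200 = 0.296 m
(D/200)^2 = 0.296^2 = 0.087616
BA = 3.141593 * 0.087616 = 0.275254 ≈ 0.2753 m^2

0.2753 m^2


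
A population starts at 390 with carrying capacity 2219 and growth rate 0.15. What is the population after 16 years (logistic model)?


(K - N0)/N0 = (2219 - 390)/390 = 1829/390 = 4.68974
r*t = 0.15 * 16 = 2.4; exp(-2.4) = 0.0907180
4.68974 * 0.0907180 = 0.425444
1 + 0.425444 = 1.42544
N = 2219 / 1.42544 = 1556.71 ≈ 1557

1557


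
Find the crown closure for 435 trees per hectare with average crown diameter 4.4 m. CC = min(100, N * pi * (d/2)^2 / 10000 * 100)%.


(d/2)^2 = (4.4/2)^2 = 2.2^2 = 4.84
Crown area = 3.141593 * 4.84 = 15.2053 m^2
N * area / 10000 * 100 = 435 * 15.2053 / 10000 * 100 = 66.1431
CC = min(100, 66.1431) = 66.1431 ≈ 66.1%

66.1%


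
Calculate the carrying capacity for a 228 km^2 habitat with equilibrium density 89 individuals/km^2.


K = 89 * 228 = 20292 individuals

20292 individuals


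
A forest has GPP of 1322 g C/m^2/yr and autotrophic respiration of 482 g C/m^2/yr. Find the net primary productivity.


NPP = GPP - Ra = 1322 - 482 = 840 g C/m^2/yr

840 g C/m^2/yr


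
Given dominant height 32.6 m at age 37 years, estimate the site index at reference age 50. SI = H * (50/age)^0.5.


50/37 = 1.35135
(1.35135)^0.5 = 1.16248
SI = 32.6 * 1.16248 = 37.8968 ≈ 37.9 m

37.9 m


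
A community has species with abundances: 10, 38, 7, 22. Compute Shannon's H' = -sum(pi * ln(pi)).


Total N = 10 + 38 + 7 + 22 = 77
Per-species terms:
  p = 10/77 = 0.129870; ln(p) = -2.041221; p*ln(p) = 0.129870 * (-2.041221) = -0.265093
  p = 38/77 = 0.493506; ln(p) = -0.706220; p*ln(p) = 0.493506 * (-0.706220) = -0.348524
  p = 7/77 = 0.090909; ln(p) = -2.397896; p*ln(p) = 0.090909 * (-2.397896) = -0.217990
  p = 22/77 = 0.285714; ln(p) = -1.252764; p*ln(p) = 0.285714 * (-1.252764) = -0.357932
sum(p*ln(p)) = (-0.265093) + (-0.348524) + (-0.217990) + (-0.357932) = -1.189539
H' = -(-1.189539) = 1.189539 ≈ 1.1895

1.1895


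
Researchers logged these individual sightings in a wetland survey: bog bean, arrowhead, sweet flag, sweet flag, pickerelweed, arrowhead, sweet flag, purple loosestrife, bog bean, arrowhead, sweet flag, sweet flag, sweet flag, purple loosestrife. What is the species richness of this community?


Total individuals logged = 14
Distinct species (count of individuals): bog bean (2), arrowhead (3), sweet flag (6), pickerelweed (1), purple loosestrife (2)
Species richness = number of distinct species = 5

5


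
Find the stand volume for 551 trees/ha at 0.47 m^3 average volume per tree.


V_stand = 551 * 0.47 = 258.97 ≈ 259.0 m^3/ha

259.0 m^3/ha


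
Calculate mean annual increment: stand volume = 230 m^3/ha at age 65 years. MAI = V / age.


MAI = 230 / 65 = 3.5385 ≈ 3.54 m^3/ha/yr

3.54 m^3/ha/yr


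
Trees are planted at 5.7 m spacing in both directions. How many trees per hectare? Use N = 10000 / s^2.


N = 10000 / 5.7^2 = 10000 / 32.49 = 307.787 ≈ 308 trees/ha

308 trees/ha


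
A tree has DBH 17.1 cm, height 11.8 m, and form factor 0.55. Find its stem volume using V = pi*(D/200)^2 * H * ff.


(D/200)^2 = (17.1/200)^2 = 0.0855^2 = 0.00731025
BA = 3.141593 * 0.00731025 = 0.0229658 m^2
V = 0.0229658 * 11.8 * 0.55 = 0.149048 ≈ 0.149 m^3

0.149 m^3


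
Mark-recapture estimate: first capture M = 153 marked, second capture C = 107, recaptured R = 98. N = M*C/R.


N = M * C / R = 153 * 107 / 98 = 16371 / 98 = 167.05 ≈ 167

167 individuals


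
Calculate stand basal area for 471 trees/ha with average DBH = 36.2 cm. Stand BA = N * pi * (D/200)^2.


(D/200)^2 = (36.2/200)^2 = 0.181^2 = 0.032761
Individual BA = 3.141593 * 0.032761 = 0.102922 m^2
Stand BA = 471 * 0.102922 = 48.4763 ≈ 48.48 m^2/ha

48.48 m^2/ha


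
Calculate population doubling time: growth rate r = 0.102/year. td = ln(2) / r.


td = ln(2) / 0.102 = 0.693147 / 0.102 = 6.79556 ≈ 6.8 years

6.8 years


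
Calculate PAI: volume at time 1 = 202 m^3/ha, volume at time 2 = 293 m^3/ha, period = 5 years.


PAI = (V2 - V1) / period = (293 - 202) / 5 = 91 / 5 = 18.20 m^3/ha/yr

18.20 m^3/ha/yr


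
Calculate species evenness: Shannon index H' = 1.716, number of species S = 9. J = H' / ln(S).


ln(9) = 2.19722
J = H' / ln(S) = 1.716 / 2.19722 = 0.780987 ≈ 0.7810

0.7810


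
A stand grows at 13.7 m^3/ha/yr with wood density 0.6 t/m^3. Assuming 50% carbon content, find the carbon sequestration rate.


C = 13.7 * 0.6 * 0.5 = 4.11 t C/ha/yr

4.11 t C/ha/yr


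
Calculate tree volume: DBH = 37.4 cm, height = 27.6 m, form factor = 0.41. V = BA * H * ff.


(D/200)^2 = (37.4/200)^2 = 0.187^2 = 0.034969
BA = 3.141593 * 0.034969 = 0.109858 m^2
V = 0.109858 * 27.6 * 0.41 = 1.24315 ≈ 1.243 m^3

1.243 m^3


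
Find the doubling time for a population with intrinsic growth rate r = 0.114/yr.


td = ln(2) / 0.114 = 0.693147 / 0.114 = 6.08024 ≈ 6.1 years

6.1 years


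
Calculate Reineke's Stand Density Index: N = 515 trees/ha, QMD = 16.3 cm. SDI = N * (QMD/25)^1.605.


QMD/25 = 16.3/25 = 0.652
(0.652)^1.605 = exp(1.605 * ln(0.652)) = exp(1.605 * (-0.427711)) = exp(-0.686476) = 0.503347
SDI = 515 * 0.503347 = 259.224 ≈ 259

259


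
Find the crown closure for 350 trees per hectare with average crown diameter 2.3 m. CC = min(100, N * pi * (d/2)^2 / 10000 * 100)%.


(d/2)^2 = (2.3/2)^2 = 1.15^2 = 1.3225
Crown area = 3.141593 * 1.3225 = 4.15476 m^2
N * area / 10000 * 100 = 350 * 4.15476 / 10000 * 100 = 14.5417
CC = min(100, 14.5417) = 14.5417 ≈ 14.5%

14.5%


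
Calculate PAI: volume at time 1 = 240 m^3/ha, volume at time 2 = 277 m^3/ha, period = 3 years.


PAI = (V2 - V1) / period = (277 - 240) / 3 = 37 / 3 = 12.3333 ≈ 12.33 m^3/ha/yr

12.33 m^3/ha/yr


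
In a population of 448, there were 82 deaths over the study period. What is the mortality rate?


Mortality rate = 82 / 448 = 0.183036 ≈ 0.1830

0.1830


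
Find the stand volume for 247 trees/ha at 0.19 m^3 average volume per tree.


V_stand = 247 * 0.19 = 46.93 ≈ 46.9 m^3/ha

46.9 m^3/ha


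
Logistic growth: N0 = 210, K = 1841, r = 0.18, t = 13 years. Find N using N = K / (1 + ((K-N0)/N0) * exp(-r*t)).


(K - N0)/N0 = (1841 - 210)/210 = 1631/210 = 7.76667
r*t = 0.18 * 13 = 2.34; exp(-2.34) = 0.0963276
7.76667 * 0.0963276 = 0.748145
1 + 0.748145 = 1.74815
N = 1841 / 1.74815 = 1053.11 ≈ 1053

1053


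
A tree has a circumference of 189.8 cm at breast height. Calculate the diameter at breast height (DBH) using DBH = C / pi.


DBH = C / pi = 189.8 / 3.141593 = 60.4152 ≈ 60.42 cm

60.42 cm


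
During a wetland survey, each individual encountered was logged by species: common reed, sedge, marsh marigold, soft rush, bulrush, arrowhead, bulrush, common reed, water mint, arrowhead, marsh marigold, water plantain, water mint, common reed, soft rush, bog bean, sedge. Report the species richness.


Total individuals logged = 17
Distinct species (count of individuals): common reed (3), sedge (2), marsh marigold (2), soft rush (2), bulrush (2), arrowhead (2), water mint (2), water plantain (1), bog bean (1)
Species richness = number of distinct species = 9

9


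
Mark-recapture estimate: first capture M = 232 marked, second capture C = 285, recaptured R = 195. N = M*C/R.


N = M * C / R = 232 * 285 / 195 = 66120 / 195 = 339.08 ≈ 339

339 individuals


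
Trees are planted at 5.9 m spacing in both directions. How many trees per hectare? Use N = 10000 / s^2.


N = 10000 / 5.9^2 = 10000 / 34.81 = 287.274 ≈ 287 trees/ha

287 trees/ha


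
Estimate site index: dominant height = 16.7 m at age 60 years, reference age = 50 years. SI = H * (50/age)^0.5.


50/60 = 0.833333
(0.833333)^0.5 = 0.912871
SI = 16.7 * 0.912871 = 15.2449 ≈ 15.2 m

15.2 m


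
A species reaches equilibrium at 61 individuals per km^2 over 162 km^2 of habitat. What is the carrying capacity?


K = 61 * 162 = 9882 individuals

9882 individuals


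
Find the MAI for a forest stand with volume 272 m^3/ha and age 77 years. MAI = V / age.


MAI = 272 / 77 = 3.5325 ≈ 3.53 m^3/ha/yr

3.53 m^3/ha/yr


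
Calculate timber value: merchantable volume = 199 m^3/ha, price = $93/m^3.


Value = 199 * 93 = $18507/ha

$18507/ha


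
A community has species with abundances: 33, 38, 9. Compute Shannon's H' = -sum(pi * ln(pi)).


Total N = 33 + 38 + 9 = 80
Per-species terms:
  p = 33/80 = 0.412500; ln(p) = -0.885519; p*ln(p) = 0.412500 * (-0.885519) = -0.365277
  p = 38/80 = 0.475000; ln(p) = -0.744440; p*ln(p) = 0.475000 * (-0.744440) = -0.353609
  p = 9/80 = 0.112500; ln(p) = -2.184802; p*ln(p) = 0.112500 * (-2.184802) = -0.245790
sum(p*ln(p)) = (-0.365277) + (-0.353609) + (-0.245790) = -0.964676
H' = -(-0.964676) = 0.964676 ≈ 0.9647

0.9647


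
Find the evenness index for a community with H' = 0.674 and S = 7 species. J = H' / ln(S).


ln(7) = 1.94591
J = H' / ln(S) = 0.674 / 1.94591 = 0.346368 ≈ 0.3464

0.3464


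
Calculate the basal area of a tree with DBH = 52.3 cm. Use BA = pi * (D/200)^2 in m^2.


D/200 = 52.3/200 = 0.2615 m
(D/200)^2 = 0.2615^2 = 0.06838225
BA = 3.141593 * 0.06838225 = 0.214829 ≈ 0.2148 m^2

0.2148 m^2


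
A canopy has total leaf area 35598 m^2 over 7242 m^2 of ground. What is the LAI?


LAI = 35598 / 7242 = 4.9155 ≈ 4.92

4.92


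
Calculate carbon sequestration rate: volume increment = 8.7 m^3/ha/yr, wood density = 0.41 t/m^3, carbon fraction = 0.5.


C = 8.7 * 0.41 * 0.5 = 1.7835 ≈ 1.78 t C/ha/yr

1.78 t C/ha/yr


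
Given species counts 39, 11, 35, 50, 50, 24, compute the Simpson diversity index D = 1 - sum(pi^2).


Total N = 39 + 11 + 35 + 50 + 50 + 24 = 209
Per-species terms:
  p = 39/209 = 0.186603; p^2 = 0.186603^2 = 0.034821
  p = 11/209 = 0.052632; p^2 = 0.052632^2 = 0.002770
  p = 35/209 = 0.167464; p^2 = 0.167464^2 = 0.028044
  p = 50/209 = 0.239234; p^2 = 0.239234^2 = 0.057233
  p = 50/209 = 0.239234; p^2 = 0.239234^2 = 0.057233
  p = 24/209 = 0.114833; p^2 = 0.114833^2 = 0.013187
sum(p^2) = 0.034821 + 0.002770 + 0.028044 + 0.057233 + 0.057233 + 0.013187 = 0.193288
D = 1 - 0.193288 = 0.806712 ≈ 0.8067

0.8067


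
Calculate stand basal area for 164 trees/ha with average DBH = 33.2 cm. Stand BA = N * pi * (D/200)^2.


(D/200)^2 = (33.2/200)^2 = 0.166^2 = 0.027556
Individual BA = 3.141593 * 0.027556 = 0.0865697 m^2
Stand BA = 164 * 0.0865697 = 14.1974 ≈ 14.20 m^2/ha

14.20 m^2/ha


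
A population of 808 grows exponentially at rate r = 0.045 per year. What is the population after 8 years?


r*t = 0.045 * 8 = 0.36
exp(0.36) = 1.43333
N = 808 * 1.43333 = 1158.13 ≈ 1158

1158


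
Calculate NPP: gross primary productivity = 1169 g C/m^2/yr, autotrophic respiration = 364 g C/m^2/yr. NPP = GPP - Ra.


NPP = GPP - Ra = 1169 - 364 = 805 g C/m^2/yr

805 g C/m^2/yr


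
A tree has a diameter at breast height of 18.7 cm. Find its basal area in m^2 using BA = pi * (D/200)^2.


D/200 = 18.7/200 = 0.0935 m
(D/200)^2 = 0.0935^2 = 0.00874225
BA = 3.141593 * 0.00874225 = 0.0274646 ≈ 0.0275 m^2

0.0275 m^2


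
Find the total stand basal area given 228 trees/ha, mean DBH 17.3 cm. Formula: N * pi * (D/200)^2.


(D/200)^2 = (17.3/200)^2 = 0.0865^2 = 0.00748225
Individual BA = 3.141593 * 0.00748225 = 0.0235062 m^2
Stand BA = 228 * 0.0235062 = 5.35941 ≈ 5.36 m^2/ha

5.36 m^2/ha


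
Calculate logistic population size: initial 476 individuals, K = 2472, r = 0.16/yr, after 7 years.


(K - N0)/N0 = (2472 - 476)/476 = 1996/476 = 4.19328
r*t = 0.16 * 7 = 1.12; exp(-1.12) = 0.326280
4.19328 * 0.326280 = 1.36818
1 + 1.36818 = 2.36818
N = 2472 / 2.36818 = 1043.84 ≈ 1044

1044


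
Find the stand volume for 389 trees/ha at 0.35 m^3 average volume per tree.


V_stand = 389 * 0.35 = 136.15 ≈ 136.2 m^3/ha

136.2 m^3/ha


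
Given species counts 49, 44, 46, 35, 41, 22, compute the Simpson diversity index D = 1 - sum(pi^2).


Total N = 49 + 44 + 46 + 35 + 41 + 22 = 237
Per-species terms:
  p = 49/237 = 0.206751; p^2 = 0.206751^2 = 0.042746
  p = 44/237 = 0.185654; p^2 = 0.185654^2 = 0.034467
  p = 46/237 = 0.194093; p^2 = 0.194093^2 = 0.037672
  p = 35/237 = 0.147679; p^2 = 0.147679^2 = 0.021809
  p = 41/237 = 0.172996; p^2 = 0.172996^2 = 0.029928
  p = 22/237 = 0.092827; p^2 = 0.092827^2 = 0.008617
sum(p^2) = 0.042746 + 0.034467 + 0.037672 + 0.021809 + 0.029928 + 0.008617 = 0.175239
D = 1 - 0.175239 = 0.824761 ≈ 0.8248

0.8248


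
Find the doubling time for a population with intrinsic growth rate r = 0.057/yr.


td = ln(2) / 0.057 = 0.693147 / 0.057 = 12.1605 ≈ 12.2 years

12.2 years


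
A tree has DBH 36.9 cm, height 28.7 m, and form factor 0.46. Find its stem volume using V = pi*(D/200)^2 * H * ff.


(D/200)^2 = (36.9/200)^2 = 0.1845^2 = 0.03404025
BA = 3.141593 * 0.03404025 = 0.106941 m^2
V = 0.106941 * 28.7 * 0.46 = 1.41184 ≈ 1.412 m^3

1.412 m^3


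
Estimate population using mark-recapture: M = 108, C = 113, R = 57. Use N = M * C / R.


N = M * C / R = 108 * 113 / 57 = 12204 / 57 = 214.11 ≈ 214

214 individuals


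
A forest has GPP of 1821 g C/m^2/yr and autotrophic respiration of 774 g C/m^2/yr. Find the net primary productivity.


NPP = GPP - Ra = 1821 - 774 = 1047 g C/m^2/yr

1047 g C/m^2/yr


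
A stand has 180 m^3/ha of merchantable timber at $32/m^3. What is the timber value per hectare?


Value = 180 * 32 = $5760/ha

$5760/ha


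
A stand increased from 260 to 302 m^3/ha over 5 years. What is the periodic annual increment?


PAI = (V2 - V1) / period = (302 - 260) / 5 = 42 / 5 = 8.40 m^3/ha/yr

8.40 m^3/ha/yr


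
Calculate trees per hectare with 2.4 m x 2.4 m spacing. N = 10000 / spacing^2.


N = 10000 / 2.4^2 = 10000 / 5.76 = 1736.11 ≈ 1736 trees/ha

1736 trees/ha


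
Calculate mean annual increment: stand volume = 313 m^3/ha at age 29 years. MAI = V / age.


MAI = 313 / 29 = 10.7931 ≈ 10.79 m^3/ha/yr

10.79 m^3/ha/yr


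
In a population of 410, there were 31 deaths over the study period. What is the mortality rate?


Mortality rate = 31 / 410 = 0.075610 ≈ 0.0756

0.0756


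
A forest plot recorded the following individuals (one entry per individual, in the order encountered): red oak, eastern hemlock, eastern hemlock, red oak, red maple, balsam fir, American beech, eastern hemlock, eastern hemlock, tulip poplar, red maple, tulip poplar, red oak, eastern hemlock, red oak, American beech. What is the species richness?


Total individuals logged = 16
Distinct species (count of individuals): red oak (4), eastern hemlock (5), red maple (2), balsam fir (1), American beech (2), tulip poplar (2)
Species richness = number of distinct species = 6

6


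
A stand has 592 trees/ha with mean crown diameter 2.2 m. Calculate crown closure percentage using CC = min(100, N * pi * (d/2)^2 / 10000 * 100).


(d/2)^2 = (2.2/2)^2 = 1.1^2 = 1.21
Crown area = 3.141593 * 1.21 = 3.80133 m^2
N * area / 10000 * 100 = 592 * 3.80133 / 10000 * 100 = 22.5039
CC = min(100, 22.5039) = 22.5039 ≈ 22.5%

22.5%


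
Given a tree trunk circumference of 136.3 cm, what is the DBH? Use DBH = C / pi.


DBH = C / pi = 136.3 / 3.141593 = 43.3856 ≈ 43.39 cm

43.39 cm


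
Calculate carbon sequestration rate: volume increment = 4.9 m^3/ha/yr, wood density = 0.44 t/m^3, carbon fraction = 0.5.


C = 4.9 * 0.44 * 0.5 = 1.078 ≈ 1.08 t C/ha/yr

1.08 t C/ha/yr


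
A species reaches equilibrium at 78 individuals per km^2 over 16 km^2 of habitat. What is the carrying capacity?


K = 78 * 16 = 1248 individuals

1248 individuals


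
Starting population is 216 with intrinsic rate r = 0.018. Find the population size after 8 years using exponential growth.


r*t = 0.018 * 8 = 0.144
exp(0.144) = 1.15488
N = 216 * 1.15488 = 249.454 ≈ 249

249


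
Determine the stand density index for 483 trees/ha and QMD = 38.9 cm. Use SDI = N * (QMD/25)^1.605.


QMD/25 = 38.9/25 = 1.556
(1.556)^1.605 = exp(1.605 * ln(1.556)) = exp(1.605 * 0.442118) = exp(0.709599) = 2.03318
SDI = 483 * 2.03318 = 982.026 ≈ 982

982


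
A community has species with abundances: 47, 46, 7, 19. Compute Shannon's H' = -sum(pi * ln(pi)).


Total N = 47 + 46 + 7 + 19 = 119
Per-species terms:
  p = 47/119 = 0.394958; ln(p) = -0.928976; p*ln(p) = 0.394958 * (-0.928976) = -0.366907
  p = 46/119 = 0.386555; ln(p) = -0.950481; p*ln(p) = 0.386555 * (-0.950481) = -0.367413
  p = 7/119 = 0.058824; ln(p) = -2.833205; p*ln(p) = 0.058824 * (-2.833205) = -0.166660
  p = 19/119 = 0.159664; ln(p) = -1.834684; p*ln(p) = 0.159664 * (-1.834684) = -0.292933
sum(p*ln(p)) = (-0.366907) + (-0.367413) + (-0.166660) + (-0.292933) = -1.193913
H' = -(-1.193913) = 1.193913 ≈ 1.1939

1.1939


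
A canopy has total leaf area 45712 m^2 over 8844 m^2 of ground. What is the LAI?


LAI = 45712 / 8844 = 5.1687 ≈ 5.17

5.17


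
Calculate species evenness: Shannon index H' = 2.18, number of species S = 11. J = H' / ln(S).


ln(11) = 2.39790
J = H' / ln(S) = 2.18 / 2.39790 = 0.909129 ≈ 0.9091

0.9091


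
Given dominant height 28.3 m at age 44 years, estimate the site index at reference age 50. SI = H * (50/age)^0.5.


50/44 = 1.13636
(1.13636)^0.5 = 1.06600
SI = 28.3 * 1.06600 = 30.1678 ≈ 30.2 m

30.2 m


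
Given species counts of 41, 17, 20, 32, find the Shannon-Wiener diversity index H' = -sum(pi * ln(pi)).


Total N = 41 + 17 + 20 + 32 = 110
Per-species terms:
  p = 41/110 = 0.372727; ln(p) = -0.986909; p*ln(p) = 0.372727 * (-0.986909) = -0.367848
  p = 17/110 = 0.154545; ln(p) = -1.867270; p*ln(p) = 0.154545 * (-1.867270) = -0.288577
  p = 20/110 = 0.181818; ln(p) = -1.704749; p*ln(p) = 0.181818 * (-1.704749) = -0.309954
  p = 32/110 = 0.290909; ln(p) = -1.234745; p*ln(p) = 0.290909 * (-1.234745) = -0.359198
sum(p*ln(p)) = (-0.367848) + (-0.288577) + (-0.309954) + (-0.359198) = -1.325577
H' = -(-1.325577) = 1.325577 ≈ 1.3256

1.3256


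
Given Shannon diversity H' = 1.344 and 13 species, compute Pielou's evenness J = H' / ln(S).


ln(13) = 2.56495
J = H' / ln(S) = 1.344 / 2.56495 = 0.523987 ≈ 0.5240

0.5240


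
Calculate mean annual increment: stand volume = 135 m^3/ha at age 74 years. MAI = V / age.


MAI = 135 / 74 = 1.8243 ≈ 1.82 m^3/ha/yr

1.82 m^3/ha/yr


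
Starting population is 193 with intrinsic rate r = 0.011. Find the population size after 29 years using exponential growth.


r*t = 0.011 * 29 = 0.319
exp(0.319) = 1.37575
N = 193 * 1.37575 = 265.520 ≈ 266

266


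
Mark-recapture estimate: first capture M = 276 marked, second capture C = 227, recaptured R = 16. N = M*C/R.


N = M * C / R = 276 * 227 / 16 = 62652 / 16 = 3915.75 ≈ 3916

3916 individuals


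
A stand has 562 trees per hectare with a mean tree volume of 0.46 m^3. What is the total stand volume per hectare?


V_stand = 562 * 0.46 = 258.52 ≈ 258.5 m^3/ha

258.5 m^3/ha


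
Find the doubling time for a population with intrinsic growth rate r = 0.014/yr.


td = ln(2) / 0.014 = 0.693147 / 0.014 = 49.5105 ≈ 49.5 years

49.5 years


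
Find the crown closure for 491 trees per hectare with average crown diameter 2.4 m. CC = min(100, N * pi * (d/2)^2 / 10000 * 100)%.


(d/2)^2 = (2.4/2)^2 = 1.2^2 = 1.44
Crown area = 3.141593 * 1.44 = 4.52389 m^2
N * area / 10000 * 100 = 491 * 4.52389 / 10000 * 100 = 22.2123
CC = min(100, 22.2123) = 22.2123 ≈ 22.2%

22.2%


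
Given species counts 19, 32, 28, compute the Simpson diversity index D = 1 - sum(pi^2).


Total N = 19 + 32 + 28 = 79
Per-species terms:
  p = 19/79 = 0.240506; p^2 = 0.240506^2 = 0.057843
  p = 32/79 = 0.405063; p^2 = 0.405063^2 = 0.164076
  p = 28/79 = 0.354430; p^2 = 0.354430^2 = 0.125621
sum(p^2) = 0.057843 + 0.164076 + 0.125621 = 0.347540
D = 1 - 0.347540 = 0.652460 ≈ 0.6525

0.6525


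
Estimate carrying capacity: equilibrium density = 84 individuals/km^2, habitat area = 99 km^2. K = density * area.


K = 84 * 99 = 8316 individuals

8316 individuals


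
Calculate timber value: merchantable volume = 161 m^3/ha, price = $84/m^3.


Value = 161 * 84 = $13524/ha

$13524/ha


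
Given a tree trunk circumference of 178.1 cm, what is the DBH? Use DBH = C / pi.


DBH = C / pi = 178.1 / 3.141593 = 56.6910 ≈ 56.69 cm

56.69 cm


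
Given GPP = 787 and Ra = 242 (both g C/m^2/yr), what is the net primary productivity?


NPP = GPP - Ra = 787 - 242 = 545 g C/m^2/yr

545 g C/m^2/yr


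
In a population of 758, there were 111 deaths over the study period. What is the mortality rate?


Mortality rate = 111 / 758 = 0.146438 ≈ 0.1464

0.1464


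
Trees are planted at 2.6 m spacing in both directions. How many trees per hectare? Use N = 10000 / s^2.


N = 10000 / 2.6^2 = 10000 / 6.76 = 1479.29 ≈ 1479 trees/ha

1479 trees/ha


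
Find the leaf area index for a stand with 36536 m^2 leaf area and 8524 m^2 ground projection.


LAI = 36536 / 8524 = 4.2863 ≈ 4.29

4.29


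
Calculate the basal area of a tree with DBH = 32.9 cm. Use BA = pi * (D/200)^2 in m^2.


D/200 = 32.9/200 = 0.1645 m
(D/200)^2 = 0.1645^2 = 0.02706025
BA = 3.141593 * 0.02706025 = 0.0850123 ≈ 0.0850 m^2

0.0850 m^2


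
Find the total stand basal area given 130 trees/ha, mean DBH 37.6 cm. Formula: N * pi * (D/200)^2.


(D/200)^2 = (37.6/200)^2 = 0.188^2 = 0.035344
Individual BA = 3.141593 * 0.035344 = 0.111036 m^2
Stand BA = 130 * 0.111036 = 14.4347 ≈ 14.43 m^2/ha

14.43 m^2/ha


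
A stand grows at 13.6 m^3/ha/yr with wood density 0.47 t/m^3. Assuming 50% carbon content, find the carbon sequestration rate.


C = 13.6 * 0.47 * 0.5 = 3.196 ≈ 3.20 t C/ha/yr

3.20 t C/ha/yr


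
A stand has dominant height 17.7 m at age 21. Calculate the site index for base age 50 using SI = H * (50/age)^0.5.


50/21 = 2.38095
(2.38095)^0.5 = 1.54303
SI = 17.7 * 1.54303 = 27.3116 ≈ 27.3 m

27.3 m


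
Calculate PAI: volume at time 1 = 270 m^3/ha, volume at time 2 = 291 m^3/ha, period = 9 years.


PAI = (V2 - V1) / period = (291 - 270) / 9 = 21 / 9 = 2.3333 ≈ 2.33 m^3/ha/yr

2.33 m^3/ha/yr


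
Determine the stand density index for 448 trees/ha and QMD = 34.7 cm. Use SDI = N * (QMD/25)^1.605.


QMD/25 = 34.7/25 = 1.388
(1.388)^1.605 = exp(1.605 * ln(1.388)) = exp(1.605 * 0.327864) = exp(0.526222) = 1.69253
SDI = 448 * 1.69253 = 758.253 ≈ 758

758


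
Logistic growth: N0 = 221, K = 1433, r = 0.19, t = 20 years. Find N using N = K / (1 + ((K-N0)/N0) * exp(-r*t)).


(K - N0)/N0 = (1433 - 221)/221 = 1212/221 = 5.48416
r*t = 0.19 * 20 = 3.8; exp(-3.8) = 0.0223708
5.48416 * 0.0223708 = 0.122685
1 + 0.122685 = 1.12269
N = 1433 / 1.12269 = 1276.40 ≈ 1276

1276


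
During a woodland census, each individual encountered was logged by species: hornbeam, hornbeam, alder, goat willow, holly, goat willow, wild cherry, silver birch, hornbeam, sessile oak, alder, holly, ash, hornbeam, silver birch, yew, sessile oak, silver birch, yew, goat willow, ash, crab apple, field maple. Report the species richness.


Total individuals logged = 23
Distinct species (count of individuals): hornbeam (4), alder (2), goat willow (3), holly (2), wild cherry (1), silver birch (3), sessile oak (2), ash (2), yew (2), crab apple (1), field maple (1)
Species richness = number of distinct species = 11

11


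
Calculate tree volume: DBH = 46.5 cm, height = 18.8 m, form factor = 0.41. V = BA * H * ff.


(D/200)^2 = (46.5/200)^2 = 0.2325^2 = 0.05405625
BA = 3.141593 * 0.05405625 = 0.169823 m^2
V = 0.169823 * 18.8 * 0.41 = 1.30900 ≈ 1.309 m^3

1.309 m^3


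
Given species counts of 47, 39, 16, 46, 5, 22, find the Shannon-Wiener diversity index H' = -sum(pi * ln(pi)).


Total N = 47 + 39 + 16 + 46 + 5 + 22 = 175
Per-species terms:
  p = 47/175 = 0.268571; ln(p) = -1.314640; p*ln(p) = 0.268571 * (-1.314640) = -0.353074
  p = 39/175 = 0.222857; ln(p) = -1.501225; p*ln(p) = 0.222857 * (-1.501225) = -0.334558
  p = 16/175 = 0.091429; ln(p) = -2.392193; p*ln(p) = 0.091429 * (-2.392193) = -0.218716
  p = 46/175 = 0.262857; ln(p) = -1.336145; p*ln(p) = 0.262857 * (-1.336145) = -0.351215
  p = 5/175 = 0.028571; ln(p) = -3.555363; p*ln(p) = 0.028571 * (-3.555363) = -0.101580
  p = 22/175 = 0.125714; ln(p) = -2.073746; p*ln(p) = 0.125714 * (-2.073746) = -0.260699
sum(p*ln(p)) = (-0.353074) + (-0.334558) + (-0.218716) + (-0.351215) + (-0.101580) + (-0.260699) = -1.619842
H' = -(-1.619842) = 1.619842 ≈ 1.6198

1.6198


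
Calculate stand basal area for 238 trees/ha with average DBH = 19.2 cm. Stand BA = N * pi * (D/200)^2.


(D/200)^2 = (19.2/200)^2 = 0.096^2 = 0.009216
Individual BA = 3.141593 * 0.009216 = 0.0289529 m^2
Stand BA = 238 * 0.0289529 = 6.89079 ≈ 6.89 m^2/ha

6.89 m^2/ha


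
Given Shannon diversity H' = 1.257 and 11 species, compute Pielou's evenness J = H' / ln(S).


ln(11) = 2.39790
J = H' / ln(S) = 1.257 / 2.39790 = 0.524209 ≈ 0.5242

0.5242


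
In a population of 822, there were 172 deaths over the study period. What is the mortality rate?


Mortality rate = 172 / 822 = 0.209246 ≈ 0.2092

0.2092


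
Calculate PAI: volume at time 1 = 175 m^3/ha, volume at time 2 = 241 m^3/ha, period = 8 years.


PAI = (V2 - V1) / period = (241 - 175) / 8 = 66 / 8 = 8.25 m^3/ha/yr

8.25 m^3/ha/yr


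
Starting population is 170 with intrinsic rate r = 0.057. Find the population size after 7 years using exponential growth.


r*t = 0.057 * 7 = 0.399
exp(0.399) = 1.49033
N = 170 * 1.49033 = 253.356 ≈ 253

253


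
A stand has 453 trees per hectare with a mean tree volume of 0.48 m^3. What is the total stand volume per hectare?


V_stand = 453 * 0.48 = 217.44 ≈ 217.4 m^3/ha

217.4 m^3/ha


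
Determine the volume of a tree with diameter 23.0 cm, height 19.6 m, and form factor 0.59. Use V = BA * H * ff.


(D/200)^2 = (23.0/200)^2 = 0.115^2 = 0.013225
BA = 3.141593 * 0.013225 = 0.0415476 m^2
V = 0.0415476 * 19.6 * 0.59 = 0.480456 ≈ 0.480 m^3

0.480 m^3


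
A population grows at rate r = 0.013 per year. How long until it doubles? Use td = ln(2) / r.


td = ln(2) / 0.013 = 0.693147 / 0.013 = 53.3190 ≈ 53.3 years

53.3 years


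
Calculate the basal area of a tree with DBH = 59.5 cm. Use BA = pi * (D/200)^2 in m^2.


D/200 = 59.5/200 = 0.2975 m
(D/200)^2 = 0.2975^2 = 0.08850625
BA = 3.141593 * 0.08850625 = 0.278051 ≈ 0.2781 m^2

0.2781 m^2


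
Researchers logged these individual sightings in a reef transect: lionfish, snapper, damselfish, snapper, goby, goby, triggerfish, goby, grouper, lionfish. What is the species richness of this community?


Total individuals logged = 10
Distinct species (count of individuals): lionfish (2), snapper (2), damselfish (1), goby (3), triggerfish (1), grouper (1)
Species richness = number of distinct species = 6

6


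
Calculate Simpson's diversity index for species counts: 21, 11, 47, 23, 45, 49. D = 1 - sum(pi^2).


Total N = 21 + 11 + 47 + 23 + 45 + 49 = 196
Per-species terms:
  p = 21/196 = 0.107143; p^2 = 0.107143^2 = 0.011480
  p = 11/196 = 0.056122; p^2 = 0.056122^2 = 0.003150
  p = 47/196 = 0.239796; p^2 = 0.239796^2 = 0.057502
  p = 23/196 = 0.117347; p^2 = 0.117347^2 = 0.013770
  p = 45/196 = 0.229592; p^2 = 0.229592^2 = 0.052712
  p = 49/196 = 0.250000; p^2 = 0.250000^2 = 0.062500
sum(p^2) = 0.011480 + 0.003150 + 0.057502 + 0.013770 + 0.052712 + 0.062500 = 0.201114
D = 1 - 0.201114 = 0.798886 ≈ 0.7989

0.7989


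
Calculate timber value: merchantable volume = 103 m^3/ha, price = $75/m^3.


Value = 103 * 75 = $7725/ha

$7725/ha


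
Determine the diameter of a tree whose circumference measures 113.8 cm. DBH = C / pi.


DBH = C / pi = 113.8 / 3.141593 = 36.2237 ≈ 36.22 cm

36.22 cm


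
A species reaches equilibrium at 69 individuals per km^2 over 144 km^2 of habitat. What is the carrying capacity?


K = 69 * 144 = 9936 individuals

9936 individuals


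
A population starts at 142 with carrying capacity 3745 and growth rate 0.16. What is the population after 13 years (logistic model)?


(K - N0)/N0 = (3745 - 142)/142 = 3603/142 = 25.3732
r*t = 0.16 * 13 = 2.08; exp(-2.08) = 0.124930
25.3732 * 0.124930 = 3.16987
1 + 3.16987 = 4.16987
N = 3745 / 4.16987 = 898.110 ≈ 898

898


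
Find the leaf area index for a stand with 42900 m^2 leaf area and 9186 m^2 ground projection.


LAI = 42900 / 9186 = 4.6702 ≈ 4.67

4.67


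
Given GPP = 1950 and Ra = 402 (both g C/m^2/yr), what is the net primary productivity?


NPP = GPP - Ra = 1950 - 402 = 1548 g C/m^2/yr

1548 g C/m^2/yr


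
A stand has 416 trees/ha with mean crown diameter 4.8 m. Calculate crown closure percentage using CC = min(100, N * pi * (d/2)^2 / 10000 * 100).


(d/2)^2 = (4.8/2)^2 = 2.4^2 = 5.76
Crown area = 3.141593 * 5.76 = 18.0956 m^2
N * area / 10000 * 100 = 416 * 18.0956 / 10000 * 100 = 75.2777
CC = min(100, 75.2777) = 75.2777 ≈ 75.3%

75.3%


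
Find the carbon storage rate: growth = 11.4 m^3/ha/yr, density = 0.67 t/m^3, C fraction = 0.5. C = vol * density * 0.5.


C = 11.4 * 0.67 * 0.5 = 3.819 ≈ 3.82 t C/ha/yr

3.82 t C/ha/yr


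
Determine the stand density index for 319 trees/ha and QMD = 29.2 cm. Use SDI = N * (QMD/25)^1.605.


QMD/25 = 29.2/25 = 1.168
(1.168)^1.605 = exp(1.605 * ln(1.168)) = exp(1.605 * 0.155293) = exp(0.249245) = 1.28306
SDI = 319 * 1.28306 = 409.296 ≈ 409

409


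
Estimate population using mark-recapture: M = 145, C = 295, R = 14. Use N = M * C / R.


N = M * C / R = 145 * 295 / 14 = 42775 / 14 = 3055.36 ≈ 3055

3055 individuals


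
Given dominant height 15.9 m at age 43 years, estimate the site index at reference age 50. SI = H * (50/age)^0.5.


50/43 = 1.16279
(1.16279)^0.5 = 1.07833
SI = 15.9 * 1.07833 = 17.1454 ≈ 17.1 m

17.1 m


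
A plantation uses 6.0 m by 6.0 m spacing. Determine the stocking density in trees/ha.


N = 10000 / 6.0^2 = 10000 / 36 = 277.778 ≈ 278 trees/ha

278 trees/ha


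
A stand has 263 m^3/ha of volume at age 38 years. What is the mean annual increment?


MAI = 263 / 38 = 6.9211 ≈ 6.92 m^3/ha/yr

6.92 m^3/ha/yr


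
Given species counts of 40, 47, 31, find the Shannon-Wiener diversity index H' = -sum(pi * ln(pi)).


Total N = 40 + 47 + 31 = 118
Per-species terms:
  p = 40/118 = 0.338983; ln(p) = -1.081805; p*ln(p) = 0.338983 * (-1.081805) = -0.366714
  p = 47/118 = 0.398305; ln(p) = -0.920537; p*ln(p) = 0.398305 * (-0.920537) = -0.366654
  p = 31/118 = 0.262712; ln(p) = -1.336697; p*ln(p) = 0.262712 * (-1.336697) = -0.351166
sum(p*ln(p)) = (-0.366714) + (-0.366654) + (-0.351166) = -1.084534
H' = -(-1.084534) = 1.084534 ≈ 1.0845

1.0845


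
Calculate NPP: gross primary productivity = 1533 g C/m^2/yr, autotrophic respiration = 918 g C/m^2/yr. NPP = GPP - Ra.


NPP = GPP - Ra = 1533 - 918 = 615 g C/m^2/yr

615 g C/m^2/yr


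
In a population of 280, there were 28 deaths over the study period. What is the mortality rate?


Mortality rate = 28 / 280 = 0.1000

0.1000


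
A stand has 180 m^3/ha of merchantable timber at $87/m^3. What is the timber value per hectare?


Value = 180 * 87 = $15660/ha

$15660/ha


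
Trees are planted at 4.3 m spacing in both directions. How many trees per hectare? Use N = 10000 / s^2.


N = 10000 / 4.3^2 = 10000 / 18.49 = 540.833 ≈ 541 trees/ha

541 trees/ha


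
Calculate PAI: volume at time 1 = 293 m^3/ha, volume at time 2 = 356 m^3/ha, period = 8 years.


PAI = (V2 - V1) / period = (356 - 293) / 8 = 63 / 8 = 7.8750 ≈ 7.88 m^3/ha/yr

7.88 m^3/ha/yr


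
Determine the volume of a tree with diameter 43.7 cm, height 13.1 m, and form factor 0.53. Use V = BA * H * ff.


(D/200)^2 = (43.7/200)^2 = 0.2185^2 = 0.04774225
BA = 3.141593 * 0.04774225 = 0.149987 m^2
V = 0.149987 * 13.1 * 0.53 = 1.04136 ≈ 1.041 m^3

1.041 m^3


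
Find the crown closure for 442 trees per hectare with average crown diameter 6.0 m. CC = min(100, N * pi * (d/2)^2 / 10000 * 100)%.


(d/2)^2 = (6.0/2)^2 = 3^2 = 9
Crown area = 3.141593 * 9 = 28.2743 m^2
N * area / 10000 * 100 = 442 * 28.2743 / 10000 * 100 = 124.972
CC = min(100, 124.972) = 100%

100%


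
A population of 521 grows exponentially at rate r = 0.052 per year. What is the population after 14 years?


r*t = 0.052 * 14 = 0.728
exp(0.728) = 2.07093
N = 521 * 2.07093 = 1078.95 ≈ 1079

1079


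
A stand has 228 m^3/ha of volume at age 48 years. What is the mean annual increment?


MAI = 228 / 48 = 4.75 m^3/ha/yr

4.75 m^3/ha/yr


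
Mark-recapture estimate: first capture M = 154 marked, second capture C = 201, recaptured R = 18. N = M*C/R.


N = M * C / R = 154 * 201 / 18 = 30954 / 18 = 1719.67 ≈ 1720

1720 individuals


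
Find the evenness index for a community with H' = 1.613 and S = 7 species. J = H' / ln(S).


ln(7) = 1.94591
J = H' / ln(S) = 1.613 / 1.94591 = 0.828918 ≈ 0.8289

0.8289


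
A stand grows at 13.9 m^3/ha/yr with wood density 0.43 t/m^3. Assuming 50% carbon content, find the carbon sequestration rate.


C = 13.9 * 0.43 * 0.5 = 2.9885 ≈ 2.99 t C/ha/yr

2.99 t C/ha/yr


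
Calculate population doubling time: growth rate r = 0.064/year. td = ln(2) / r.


td = ln(2) / 0.064 = 0.693147 / 0.064 = 10.8304 ≈ 10.8 years

10.8 years


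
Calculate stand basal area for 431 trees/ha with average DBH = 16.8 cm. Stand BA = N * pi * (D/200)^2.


(D/200)^2 = (16.8/200)^2 = 0.084^2 = 0.007056
Individual BA = 3.141593 * 0.007056 = 0.0221671 m^2
Stand BA = 431 * 0.0221671 = 9.55402 ≈ 9.55 m^2/ha

9.55 m^2/ha


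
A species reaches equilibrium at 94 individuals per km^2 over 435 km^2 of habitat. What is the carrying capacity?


K = 94 * 435 = 40890 individuals

40890 individuals


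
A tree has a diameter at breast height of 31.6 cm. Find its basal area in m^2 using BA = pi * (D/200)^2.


D/200 = 31.6/200 = 0.158 m
(D/200)^2 = 0.158^2 = 0.024964
BA = 3.141593 * 0.024964 = 0.0784267 ≈ 0.0784 m^2

0.0784 m^2


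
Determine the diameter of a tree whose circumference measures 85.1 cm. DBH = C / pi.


DBH = C / pi = 85.1 / 3.141593 = 27.0882 ≈ 27.09 cm

27.09 cm


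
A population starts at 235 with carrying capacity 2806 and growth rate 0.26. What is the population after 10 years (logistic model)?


(K - N0)/N0 = (2806 - 235)/235 = 2571/235 = 10.9404
r*t = 0.26 * 10 = 2.6; exp(-2.6) = 0.0742736
10.9404 * 0.0742736 = 0.812583
1 + 0.812583 = 1.81258
N = 2806 / 1.81258 = 1548.07 ≈ 1548

1548


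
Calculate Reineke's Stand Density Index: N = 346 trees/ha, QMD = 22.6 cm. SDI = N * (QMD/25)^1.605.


QMD/25 = 22.6/25 = 0.904
(0.904)^1.605 = exp(1.605 * ln(0.904)) = exp(1.605 * (-0.100926)) = exp(-0.161986) = 0.850453
SDI = 346 * 0.850453 = 294.257 ≈ 294

294


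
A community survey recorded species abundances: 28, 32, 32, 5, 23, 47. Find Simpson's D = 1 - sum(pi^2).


Total N = 28 + 32 + 32 + 5 + 23 + 47 = 167
Per-species terms:
  p = 28/167 = 0.167665; p^2 = 0.167665^2 = 0.028112
  p = 32/167 = 0.191617; p^2 = 0.191617^2 = 0.036717
  p = 32/167 = 0.191617; p^2 = 0.191617^2 = 0.036717
  p = 5/167 = 0.029940; p^2 = 0.029940^2 = 0.000896
  p = 23/167 = 0.137725; p^2 = 0.137725^2 = 0.018968
  p = 47/167 = 0.281437; p^2 = 0.281437^2 = 0.079207
sum(p^2) = 0.028112 + 0.036717 + 0.036717 + 0.000896 + 0.018968 + 0.079207 = 0.200617
D = 1 - 0.200617 = 0.799383 ≈ 0.7994

0.7994


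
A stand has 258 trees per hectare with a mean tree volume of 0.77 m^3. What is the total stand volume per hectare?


V_stand = 258 * 0.77 = 198.66 ≈ 198.7 m^3/ha

198.7 m^3/ha


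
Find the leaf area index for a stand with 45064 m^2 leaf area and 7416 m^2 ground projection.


LAI = 45064 / 7416 = 6.0766 ≈ 6.08

6.08


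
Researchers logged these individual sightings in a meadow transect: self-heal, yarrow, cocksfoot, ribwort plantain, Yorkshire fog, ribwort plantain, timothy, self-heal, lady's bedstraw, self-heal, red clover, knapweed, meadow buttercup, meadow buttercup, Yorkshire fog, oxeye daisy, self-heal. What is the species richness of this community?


Total individuals logged = 17
Distinct species (count of individuals): self-heal (4), yarrow (1), cocksfoot (1), ribwort plantain (2), Yorkshire fog (2), timothy (1), lady's bedstraw (1), red clover (1), knapweed (1), meadow buttercup (2), oxeye daisy (1)
Species richness = number of distinct species = 11

11


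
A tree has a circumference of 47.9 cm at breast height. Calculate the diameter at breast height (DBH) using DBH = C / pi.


DBH = C / pi = 47.9 / 3.141593 = 15.2470 ≈ 15.25 cm

15.25 cm


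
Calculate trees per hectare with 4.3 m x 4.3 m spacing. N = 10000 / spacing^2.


N = 10000 / 4.3^2 = 10000 / 18.49 = 540.833 ≈ 541 trees/ha

541 trees/ha
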